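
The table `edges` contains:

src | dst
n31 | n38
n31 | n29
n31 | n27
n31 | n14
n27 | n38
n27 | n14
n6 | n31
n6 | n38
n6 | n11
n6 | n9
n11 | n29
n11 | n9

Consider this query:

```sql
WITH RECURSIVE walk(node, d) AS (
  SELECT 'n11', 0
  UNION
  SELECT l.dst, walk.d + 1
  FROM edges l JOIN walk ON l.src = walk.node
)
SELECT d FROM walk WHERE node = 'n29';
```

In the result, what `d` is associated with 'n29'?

Base: (n11, d=0).
Iteration 1: edges from {n11} -> (n29, d=1), (n9, d=1).
Iteration 2: no outgoing edges from {n29,n9}; recursion stops.

1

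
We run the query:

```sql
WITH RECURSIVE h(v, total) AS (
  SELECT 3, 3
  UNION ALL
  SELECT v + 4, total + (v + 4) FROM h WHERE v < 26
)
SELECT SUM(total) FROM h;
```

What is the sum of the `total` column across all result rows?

308

Base: v=3, total=3.
Iteration 1: 3 < 26 holds -> v = 3 + 4 = 7, total = 3 + 7 = 10.
Iteration 2: 7 < 26 holds -> v = 7 + 4 = 11, total = 10 + 11 = 21.
Iteration 3: 11 < 26 holds -> v = 11 + 4 = 15, total = 21 + 15 = 36.
Iteration 4: 15 < 26 holds -> v = 15 + 4 = 19, total = 36 + 19 = 55.
Iteration 5: 19 < 26 holds -> v = 19 + 4 = 23, total = 55 + 23 = 78.
Iteration 6: 23 < 26 holds -> v = 23 + 4 = 27, total = 78 + 27 = 105.
Iteration 7: 27 < 26 fails; recursion stops.
SUM(total) = 3 + 10 + 21 + 36 + 55 + 78 + 105 = 308.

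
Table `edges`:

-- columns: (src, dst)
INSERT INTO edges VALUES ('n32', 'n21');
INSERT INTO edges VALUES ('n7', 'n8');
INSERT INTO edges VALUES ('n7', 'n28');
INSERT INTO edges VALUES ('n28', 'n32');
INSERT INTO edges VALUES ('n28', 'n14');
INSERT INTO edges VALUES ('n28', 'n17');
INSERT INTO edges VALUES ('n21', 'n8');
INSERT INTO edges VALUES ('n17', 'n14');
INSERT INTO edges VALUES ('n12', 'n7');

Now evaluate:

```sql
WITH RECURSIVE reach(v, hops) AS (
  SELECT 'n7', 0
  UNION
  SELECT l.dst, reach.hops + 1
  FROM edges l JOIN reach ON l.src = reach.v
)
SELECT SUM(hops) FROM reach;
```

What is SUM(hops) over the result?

18

Base: (n7, hops=0).
Iteration 1: edges from {n7} -> (n28, hops=1), (n8, hops=1).
Iteration 2: edges from {n28,n8} -> (n14, hops=2), (n17, hops=2), (n32, hops=2).
Iteration 3: edges from {n14,n17,n32} -> (n14, hops=3), (n21, hops=3).
Iteration 4: edges from {n14,n21} -> (n8, hops=4).
Iteration 5: no outgoing edges from {n8}; recursion stops.
SUM(hops) = 0 + 1 + 1 + 2 + 2 + 2 + 3 + 3 + 4 = 18.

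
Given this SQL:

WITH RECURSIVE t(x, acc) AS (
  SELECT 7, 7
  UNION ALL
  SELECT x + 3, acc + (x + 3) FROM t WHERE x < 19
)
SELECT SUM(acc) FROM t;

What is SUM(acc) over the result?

Base: x=7, acc=7.
Iteration 1: 7 < 19 holds -> x = 7 + 3 = 10, acc = 7 + 10 = 17.
Iteration 2: 10 < 19 holds -> x = 10 + 3 = 13, acc = 17 + 13 = 30.
Iteration 3: 13 < 19 holds -> x = 13 + 3 = 16, acc = 30 + 16 = 46.
Iteration 4: 16 < 19 holds -> x = 16 + 3 = 19, acc = 46 + 19 = 65.
Iteration 5: 19 < 19 fails; recursion stops.
SUM(acc) = 7 + 17 + 30 + 46 + 65 = 165.

165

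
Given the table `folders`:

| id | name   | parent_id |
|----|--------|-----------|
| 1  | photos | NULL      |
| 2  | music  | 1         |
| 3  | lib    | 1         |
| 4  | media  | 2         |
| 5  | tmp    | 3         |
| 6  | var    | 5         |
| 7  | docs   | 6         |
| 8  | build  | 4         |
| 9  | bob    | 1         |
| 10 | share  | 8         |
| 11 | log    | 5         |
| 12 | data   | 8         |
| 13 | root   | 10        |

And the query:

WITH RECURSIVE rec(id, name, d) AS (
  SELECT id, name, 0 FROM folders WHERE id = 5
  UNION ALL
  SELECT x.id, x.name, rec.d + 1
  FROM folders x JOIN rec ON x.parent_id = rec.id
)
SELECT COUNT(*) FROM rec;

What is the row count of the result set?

4

Base: id=5 (tmp) at d 0.
Iteration 1: rows with parent_id in {5} -> var (id 6, d 1), log (id 11, d 1).
Iteration 2: rows with parent_id in {6,11} -> docs (id 7, d 2).
Iteration 3: no rows with parent_id in {7}; recursion stops.
Total rows emitted: 4.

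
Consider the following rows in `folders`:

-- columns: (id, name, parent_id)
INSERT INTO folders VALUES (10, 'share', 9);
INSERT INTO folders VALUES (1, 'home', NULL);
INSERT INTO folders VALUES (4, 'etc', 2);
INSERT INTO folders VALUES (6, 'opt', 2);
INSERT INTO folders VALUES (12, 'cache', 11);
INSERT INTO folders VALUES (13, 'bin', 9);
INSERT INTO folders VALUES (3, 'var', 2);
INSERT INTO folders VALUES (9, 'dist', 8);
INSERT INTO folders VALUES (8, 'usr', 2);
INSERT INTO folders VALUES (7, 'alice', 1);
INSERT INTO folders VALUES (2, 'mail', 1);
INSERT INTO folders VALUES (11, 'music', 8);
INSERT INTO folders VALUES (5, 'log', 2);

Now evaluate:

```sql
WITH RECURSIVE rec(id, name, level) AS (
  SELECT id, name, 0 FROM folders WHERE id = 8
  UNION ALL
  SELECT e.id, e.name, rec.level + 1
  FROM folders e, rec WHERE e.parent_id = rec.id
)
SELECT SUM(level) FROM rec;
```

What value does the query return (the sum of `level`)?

Base: id=8 (usr) at level 0.
Iteration 1: rows with parent_id in {8} -> dist (id 9, level 1), music (id 11, level 1).
Iteration 2: rows with parent_id in {9,11} -> share (id 10, level 2), cache (id 12, level 2), bin (id 13, level 2).
Iteration 3: no rows with parent_id in {10,12,13}; recursion stops.
SUM(level) = 0 + 1 + 1 + 2 + 2 + 2 = 8.

8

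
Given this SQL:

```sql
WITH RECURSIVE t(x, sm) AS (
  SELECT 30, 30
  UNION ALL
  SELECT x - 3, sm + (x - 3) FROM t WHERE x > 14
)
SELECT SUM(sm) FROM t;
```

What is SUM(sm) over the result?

672

Base: x=30, sm=30.
Iteration 1: 30 > 14 holds -> x = 30 - 3 = 27, sm = 30 + 27 = 57.
Iteration 2: 27 > 14 holds -> x = 27 - 3 = 24, sm = 57 + 24 = 81.
Iteration 3: 24 > 14 holds -> x = 24 - 3 = 21, sm = 81 + 21 = 102.
Iteration 4: 21 > 14 holds -> x = 21 - 3 = 18, sm = 102 + 18 = 120.
Iteration 5: 18 > 14 holds -> x = 18 - 3 = 15, sm = 120 + 15 = 135.
Iteration 6: 15 > 14 holds -> x = 15 - 3 = 12, sm = 135 + 12 = 147.
Iteration 7: 12 > 14 fails; recursion stops.
SUM(sm) = 30 + 57 + 81 + 102 + 120 + 135 + 147 = 672.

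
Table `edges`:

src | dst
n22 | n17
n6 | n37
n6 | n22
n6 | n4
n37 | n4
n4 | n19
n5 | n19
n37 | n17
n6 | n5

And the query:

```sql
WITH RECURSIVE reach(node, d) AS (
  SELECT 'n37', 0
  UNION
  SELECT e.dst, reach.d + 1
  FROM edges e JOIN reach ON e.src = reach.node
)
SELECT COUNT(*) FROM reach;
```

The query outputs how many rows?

4

Base: (n37, d=0).
Iteration 1: edges from {n37} -> (n17, d=1), (n4, d=1).
Iteration 2: edges from {n17,n4} -> (n19, d=2).
Iteration 3: no outgoing edges from {n19}; recursion stops.
Total rows emitted: 4.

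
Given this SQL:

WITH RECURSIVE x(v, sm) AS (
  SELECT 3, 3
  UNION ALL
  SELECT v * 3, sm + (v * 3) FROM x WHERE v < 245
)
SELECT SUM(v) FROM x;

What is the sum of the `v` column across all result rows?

Base: v=3, sm=3.
Iteration 1: 3 < 245 holds -> v = 3 * 3 = 9, sm = 3 + 9 = 12.
Iteration 2: 9 < 245 holds -> v = 9 * 3 = 27, sm = 12 + 27 = 39.
Iteration 3: 27 < 245 holds -> v = 27 * 3 = 81, sm = 39 + 81 = 120.
Iteration 4: 81 < 245 holds -> v = 81 * 3 = 243, sm = 120 + 243 = 363.
Iteration 5: 243 < 245 holds -> v = 243 * 3 = 729, sm = 363 + 729 = 1092.
Iteration 6: 729 < 245 fails; recursion stops.
SUM(v) = 3 + 9 + 27 + 81 + 243 + 729 = 1092.

1092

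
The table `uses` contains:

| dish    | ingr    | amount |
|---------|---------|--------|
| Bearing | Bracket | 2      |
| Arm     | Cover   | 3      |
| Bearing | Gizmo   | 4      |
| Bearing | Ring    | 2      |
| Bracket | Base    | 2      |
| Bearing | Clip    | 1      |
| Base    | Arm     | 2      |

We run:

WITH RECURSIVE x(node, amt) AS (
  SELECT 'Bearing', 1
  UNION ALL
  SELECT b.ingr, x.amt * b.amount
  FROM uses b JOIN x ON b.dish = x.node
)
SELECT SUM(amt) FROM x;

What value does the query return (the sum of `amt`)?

Base: (Bearing, amt=1).
Iteration 1: components of {Bearing} -> Bracket = 1*2 = 2, Clip = 1*1 = 1, Gizmo = 1*4 = 4, Ring = 1*2 = 2.
Iteration 2: components of {Bracket,Clip,Gizmo,Ring} -> Base = 2*2 = 4.
Iteration 3: components of {Base} -> Arm = 4*2 = 8.
Iteration 4: components of {Arm} -> Cover = 8*3 = 24.
Iteration 5: no further components; recursion stops.
SUM(amt) = 1 + 2 + 1 + 2 + 4 + 4 + 8 + 24 = 46.

46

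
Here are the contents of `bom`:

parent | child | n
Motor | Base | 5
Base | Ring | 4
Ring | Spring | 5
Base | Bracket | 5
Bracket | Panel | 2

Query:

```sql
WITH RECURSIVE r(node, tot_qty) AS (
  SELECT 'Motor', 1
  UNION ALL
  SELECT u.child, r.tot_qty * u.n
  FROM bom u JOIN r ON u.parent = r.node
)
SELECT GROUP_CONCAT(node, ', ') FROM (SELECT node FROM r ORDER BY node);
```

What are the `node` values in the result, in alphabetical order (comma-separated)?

Base, Bracket, Motor, Panel, Ring, Spring

Base: (Motor, tot_qty=1).
Iteration 1: components of {Motor} -> Base = 1*5 = 5.
Iteration 2: components of {Base} -> Bracket = 5*5 = 25, Ring = 5*4 = 20.
Iteration 3: components of {Bracket,Ring} -> Panel = 25*2 = 50, Spring = 20*5 = 100.
Iteration 4: no further components; recursion stops.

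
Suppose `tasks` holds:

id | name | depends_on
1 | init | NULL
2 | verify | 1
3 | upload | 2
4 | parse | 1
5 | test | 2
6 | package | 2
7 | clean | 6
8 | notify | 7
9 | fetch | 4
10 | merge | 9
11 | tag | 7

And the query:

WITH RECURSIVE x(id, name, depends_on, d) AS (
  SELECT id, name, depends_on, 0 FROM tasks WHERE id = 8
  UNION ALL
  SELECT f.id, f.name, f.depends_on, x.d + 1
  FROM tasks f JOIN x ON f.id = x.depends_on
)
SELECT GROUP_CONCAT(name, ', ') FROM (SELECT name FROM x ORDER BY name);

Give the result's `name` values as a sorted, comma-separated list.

clean, init, notify, package, verify

Base: id=8 (notify), depends_on=7, d 0.
Iteration 1: join on id=7 -> clean (id 7, depends_on=6, d 1).
Iteration 2: join on id=6 -> package (id 6, depends_on=2, d 2).
Iteration 3: join on id=2 -> verify (id 2, depends_on=1, d 3).
Iteration 4: join on id=1 -> init (id 1, depends_on=NULL, d 4).
Iteration 5: depends_on is NULL; no match; recursion stops.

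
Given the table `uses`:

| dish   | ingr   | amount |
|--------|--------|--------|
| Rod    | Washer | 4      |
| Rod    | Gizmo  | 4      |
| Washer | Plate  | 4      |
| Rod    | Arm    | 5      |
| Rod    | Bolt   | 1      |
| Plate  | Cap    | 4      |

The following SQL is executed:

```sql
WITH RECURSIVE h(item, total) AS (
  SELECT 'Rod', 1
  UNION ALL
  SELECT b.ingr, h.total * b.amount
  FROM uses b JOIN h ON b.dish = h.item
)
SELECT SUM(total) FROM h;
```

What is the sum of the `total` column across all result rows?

95

Base: (Rod, total=1).
Iteration 1: components of {Rod} -> Arm = 1*5 = 5, Bolt = 1*1 = 1, Gizmo = 1*4 = 4, Washer = 1*4 = 4.
Iteration 2: components of {Arm,Bolt,Gizmo,Washer} -> Plate = 4*4 = 16.
Iteration 3: components of {Plate} -> Cap = 16*4 = 64.
Iteration 4: no further components; recursion stops.
SUM(total) = 1 + 4 + 4 + 5 + 1 + 16 + 64 = 95.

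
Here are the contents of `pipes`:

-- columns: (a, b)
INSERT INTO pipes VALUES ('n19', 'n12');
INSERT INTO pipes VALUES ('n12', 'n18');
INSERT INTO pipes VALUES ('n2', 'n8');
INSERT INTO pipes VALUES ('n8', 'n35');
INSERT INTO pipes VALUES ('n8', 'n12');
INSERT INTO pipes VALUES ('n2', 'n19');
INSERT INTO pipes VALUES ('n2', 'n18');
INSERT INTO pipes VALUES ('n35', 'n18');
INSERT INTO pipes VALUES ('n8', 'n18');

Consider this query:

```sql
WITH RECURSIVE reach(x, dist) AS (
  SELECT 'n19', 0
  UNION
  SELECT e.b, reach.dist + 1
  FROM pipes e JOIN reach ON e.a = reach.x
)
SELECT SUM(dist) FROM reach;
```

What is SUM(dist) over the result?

Base: (n19, dist=0).
Iteration 1: edges from {n19} -> (n12, dist=1).
Iteration 2: edges from {n12} -> (n18, dist=2).
Iteration 3: no outgoing edges from {n18}; recursion stops.
SUM(dist) = 0 + 1 + 2 = 3.

3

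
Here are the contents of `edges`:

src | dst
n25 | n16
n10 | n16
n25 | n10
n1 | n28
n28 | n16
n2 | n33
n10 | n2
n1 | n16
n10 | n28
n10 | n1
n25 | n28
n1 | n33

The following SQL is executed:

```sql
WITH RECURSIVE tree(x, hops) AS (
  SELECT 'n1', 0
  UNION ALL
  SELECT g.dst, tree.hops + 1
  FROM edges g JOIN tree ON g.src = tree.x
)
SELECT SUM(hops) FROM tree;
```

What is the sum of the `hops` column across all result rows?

5

Base: (n1, hops=0).
Iteration 1: edges from {n1} -> (n16, hops=1), (n28, hops=1), (n33, hops=1).
Iteration 2: edges from {n16,n28,n33} -> (n16, hops=2).
Iteration 3: no outgoing edges from {n16}; recursion stops.
SUM(hops) = 0 + 1 + 1 + 1 + 2 = 5.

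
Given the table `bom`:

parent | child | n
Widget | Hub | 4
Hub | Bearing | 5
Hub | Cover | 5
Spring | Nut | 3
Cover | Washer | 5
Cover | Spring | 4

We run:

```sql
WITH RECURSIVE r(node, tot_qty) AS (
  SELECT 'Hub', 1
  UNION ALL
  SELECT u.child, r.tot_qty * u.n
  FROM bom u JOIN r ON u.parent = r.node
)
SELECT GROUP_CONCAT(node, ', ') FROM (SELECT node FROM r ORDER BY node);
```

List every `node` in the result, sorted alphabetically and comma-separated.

Base: (Hub, tot_qty=1).
Iteration 1: components of {Hub} -> Bearing = 1*5 = 5, Cover = 1*5 = 5.
Iteration 2: components of {Bearing,Cover} -> Spring = 5*4 = 20, Washer = 5*5 = 25.
Iteration 3: components of {Spring,Washer} -> Nut = 20*3 = 60.
Iteration 4: no further components; recursion stops.

Bearing, Cover, Hub, Nut, Spring, Washer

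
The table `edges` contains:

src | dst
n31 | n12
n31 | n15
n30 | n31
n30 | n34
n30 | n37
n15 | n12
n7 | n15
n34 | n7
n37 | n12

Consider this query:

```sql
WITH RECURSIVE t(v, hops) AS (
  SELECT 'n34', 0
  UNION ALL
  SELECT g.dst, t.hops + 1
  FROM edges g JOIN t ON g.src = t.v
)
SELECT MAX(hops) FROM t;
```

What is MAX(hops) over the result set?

3

Base: (n34, hops=0).
Iteration 1: edges from {n34} -> (n7, hops=1).
Iteration 2: edges from {n7} -> (n15, hops=2).
Iteration 3: edges from {n15} -> (n12, hops=3).
Iteration 4: no outgoing edges from {n12}; recursion stops.
hops values: 0, 1, 2, 3; the maximum is 3.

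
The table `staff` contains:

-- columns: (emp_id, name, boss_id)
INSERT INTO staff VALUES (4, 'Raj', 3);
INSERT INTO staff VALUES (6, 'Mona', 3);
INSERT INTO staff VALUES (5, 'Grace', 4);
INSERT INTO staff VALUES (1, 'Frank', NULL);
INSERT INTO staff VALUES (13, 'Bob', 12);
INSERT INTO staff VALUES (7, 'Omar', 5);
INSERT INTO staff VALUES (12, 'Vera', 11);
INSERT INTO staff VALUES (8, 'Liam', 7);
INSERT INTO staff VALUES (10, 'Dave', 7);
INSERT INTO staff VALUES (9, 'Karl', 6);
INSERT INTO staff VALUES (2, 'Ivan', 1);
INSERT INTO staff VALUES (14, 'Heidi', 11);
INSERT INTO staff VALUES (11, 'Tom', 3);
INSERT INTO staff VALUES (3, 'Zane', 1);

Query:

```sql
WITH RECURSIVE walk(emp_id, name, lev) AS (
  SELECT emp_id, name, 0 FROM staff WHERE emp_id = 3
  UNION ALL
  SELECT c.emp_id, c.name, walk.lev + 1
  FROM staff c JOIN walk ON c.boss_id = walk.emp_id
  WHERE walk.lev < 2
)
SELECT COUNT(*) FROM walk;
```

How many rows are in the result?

8

Base: emp_id=3 (Zane) at lev 0.
Iteration 1: rows with boss_id in {3} -> Raj (id 4, lev 1), Mona (id 6, lev 1), Tom (id 11, lev 1).
Iteration 2: rows with boss_id in {4,6,11} -> Grace (id 5, lev 2), Karl (id 9, lev 2), Vera (id 12, lev 2), Heidi (id 14, lev 2).
Iteration 3: lev < 2 fails for all current rows; recursion stops.
Total rows emitted: 8.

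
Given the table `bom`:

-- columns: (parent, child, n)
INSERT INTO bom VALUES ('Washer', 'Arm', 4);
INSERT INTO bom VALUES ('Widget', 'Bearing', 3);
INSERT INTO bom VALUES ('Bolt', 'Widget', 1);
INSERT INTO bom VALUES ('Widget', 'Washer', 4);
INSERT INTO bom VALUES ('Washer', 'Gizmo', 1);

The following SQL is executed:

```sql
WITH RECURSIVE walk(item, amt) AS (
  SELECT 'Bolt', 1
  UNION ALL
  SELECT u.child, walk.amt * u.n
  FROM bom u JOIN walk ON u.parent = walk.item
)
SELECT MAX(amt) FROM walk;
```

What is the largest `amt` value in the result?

Base: (Bolt, amt=1).
Iteration 1: components of {Bolt} -> Widget = 1*1 = 1.
Iteration 2: components of {Widget} -> Bearing = 1*3 = 3, Washer = 1*4 = 4.
Iteration 3: components of {Bearing,Washer} -> Arm = 4*4 = 16, Gizmo = 4*1 = 4.
Iteration 4: no further components; recursion stops.
amt values: 1, 1, 4, 3, 16, 4; the maximum is 16.

16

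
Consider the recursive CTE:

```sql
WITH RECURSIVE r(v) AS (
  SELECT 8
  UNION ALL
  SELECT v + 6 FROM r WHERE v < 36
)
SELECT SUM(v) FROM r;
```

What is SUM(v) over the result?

Base: v=8.
Iteration 1: 8 < 36 holds -> v = 8 + 6 = 14.
Iteration 2: 14 < 36 holds -> v = 14 + 6 = 20.
Iteration 3: 20 < 36 holds -> v = 20 + 6 = 26.
Iteration 4: 26 < 36 holds -> v = 26 + 6 = 32.
Iteration 5: 32 < 36 holds -> v = 32 + 6 = 38.
Iteration 6: 38 < 36 fails; recursion stops.
SUM(v) = 8 + 14 + 20 + 26 + 32 + 38 = 138.

138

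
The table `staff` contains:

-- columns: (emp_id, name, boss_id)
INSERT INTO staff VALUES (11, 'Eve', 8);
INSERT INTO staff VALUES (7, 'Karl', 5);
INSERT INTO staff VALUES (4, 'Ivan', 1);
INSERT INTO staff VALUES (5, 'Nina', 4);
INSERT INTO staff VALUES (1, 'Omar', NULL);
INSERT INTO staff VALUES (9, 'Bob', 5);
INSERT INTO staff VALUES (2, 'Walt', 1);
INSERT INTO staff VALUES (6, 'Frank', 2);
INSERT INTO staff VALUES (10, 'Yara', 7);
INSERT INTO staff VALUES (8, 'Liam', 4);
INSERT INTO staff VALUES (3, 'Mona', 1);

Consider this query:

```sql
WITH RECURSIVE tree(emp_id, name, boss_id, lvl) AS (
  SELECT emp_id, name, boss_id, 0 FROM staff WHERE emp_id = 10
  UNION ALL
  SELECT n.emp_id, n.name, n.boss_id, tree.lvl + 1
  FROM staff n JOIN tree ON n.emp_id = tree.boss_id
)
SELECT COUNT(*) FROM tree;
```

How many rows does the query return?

5

Base: emp_id=10 (Yara), boss_id=7, lvl 0.
Iteration 1: join on emp_id=7 -> Karl (id 7, boss_id=5, lvl 1).
Iteration 2: join on emp_id=5 -> Nina (id 5, boss_id=4, lvl 2).
Iteration 3: join on emp_id=4 -> Ivan (id 4, boss_id=1, lvl 3).
Iteration 4: join on emp_id=1 -> Omar (id 1, boss_id=NULL, lvl 4).
Iteration 5: boss_id is NULL; no match; recursion stops.
Total rows emitted: 5.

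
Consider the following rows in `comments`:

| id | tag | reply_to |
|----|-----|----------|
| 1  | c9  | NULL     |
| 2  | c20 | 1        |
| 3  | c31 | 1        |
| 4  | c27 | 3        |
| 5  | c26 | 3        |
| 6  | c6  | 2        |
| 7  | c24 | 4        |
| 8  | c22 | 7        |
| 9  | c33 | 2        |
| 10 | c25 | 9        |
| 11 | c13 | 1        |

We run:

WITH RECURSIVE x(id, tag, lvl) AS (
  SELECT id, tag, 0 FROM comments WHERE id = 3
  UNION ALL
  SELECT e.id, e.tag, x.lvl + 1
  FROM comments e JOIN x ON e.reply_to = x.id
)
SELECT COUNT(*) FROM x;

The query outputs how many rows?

5

Base: id=3 (c31) at lvl 0.
Iteration 1: rows with reply_to in {3} -> c27 (id 4, lvl 1), c26 (id 5, lvl 1).
Iteration 2: rows with reply_to in {4,5} -> c24 (id 7, lvl 2).
Iteration 3: rows with reply_to in {7} -> c22 (id 8, lvl 3).
Iteration 4: no rows with reply_to in {8}; recursion stops.
Total rows emitted: 5.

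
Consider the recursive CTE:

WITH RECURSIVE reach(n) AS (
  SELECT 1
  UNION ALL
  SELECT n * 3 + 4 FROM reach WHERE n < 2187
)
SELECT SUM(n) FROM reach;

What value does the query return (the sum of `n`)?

Base: n=1.
Iteration 1: 1 < 2187 holds -> n = 1 * 3 + 4 = 7.
Iteration 2: 7 < 2187 holds -> n = 7 * 3 + 4 = 25.
Iteration 3: 25 < 2187 holds -> n = 25 * 3 + 4 = 79.
Iteration 4: 79 < 2187 holds -> n = 79 * 3 + 4 = 241.
Iteration 5: 241 < 2187 holds -> n = 241 * 3 + 4 = 727.
Iteration 6: 727 < 2187 holds -> n = 727 * 3 + 4 = 2185.
Iteration 7: 2185 < 2187 holds -> n = 2185 * 3 + 4 = 6559.
Iteration 8: 6559 < 2187 fails; recursion stops.
SUM(n) = 1 + 7 + 25 + 79 + 241 + 727 + 2185 + 6559 = 9824.

9824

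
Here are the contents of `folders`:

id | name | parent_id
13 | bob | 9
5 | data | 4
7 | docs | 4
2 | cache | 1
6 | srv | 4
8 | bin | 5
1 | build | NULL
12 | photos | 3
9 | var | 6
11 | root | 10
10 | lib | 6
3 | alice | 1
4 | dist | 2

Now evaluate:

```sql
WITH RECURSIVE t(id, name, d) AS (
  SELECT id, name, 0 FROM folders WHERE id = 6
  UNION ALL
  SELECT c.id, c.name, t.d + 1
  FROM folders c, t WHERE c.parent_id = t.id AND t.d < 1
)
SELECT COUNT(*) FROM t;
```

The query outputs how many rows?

Base: id=6 (srv) at d 0.
Iteration 1: rows with parent_id in {6} -> var (id 9, d 1), lib (id 10, d 1).
Iteration 2: d < 1 fails for all current rows; recursion stops.
Total rows emitted: 3.

3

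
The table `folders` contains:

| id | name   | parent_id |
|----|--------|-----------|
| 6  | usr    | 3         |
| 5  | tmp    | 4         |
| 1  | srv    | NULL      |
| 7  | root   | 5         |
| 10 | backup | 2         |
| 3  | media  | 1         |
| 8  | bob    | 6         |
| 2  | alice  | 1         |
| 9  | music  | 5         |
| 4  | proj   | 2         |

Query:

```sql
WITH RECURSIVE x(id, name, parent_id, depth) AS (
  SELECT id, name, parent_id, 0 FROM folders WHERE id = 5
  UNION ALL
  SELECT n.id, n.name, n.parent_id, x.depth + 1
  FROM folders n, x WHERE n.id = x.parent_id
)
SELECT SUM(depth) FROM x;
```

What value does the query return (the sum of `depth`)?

Base: id=5 (tmp), parent_id=4, depth 0.
Iteration 1: join on id=4 -> proj (id 4, parent_id=2, depth 1).
Iteration 2: join on id=2 -> alice (id 2, parent_id=1, depth 2).
Iteration 3: join on id=1 -> srv (id 1, parent_id=NULL, depth 3).
Iteration 4: parent_id is NULL; no match; recursion stops.
SUM(depth) = 0 + 1 + 2 + 3 = 6.

6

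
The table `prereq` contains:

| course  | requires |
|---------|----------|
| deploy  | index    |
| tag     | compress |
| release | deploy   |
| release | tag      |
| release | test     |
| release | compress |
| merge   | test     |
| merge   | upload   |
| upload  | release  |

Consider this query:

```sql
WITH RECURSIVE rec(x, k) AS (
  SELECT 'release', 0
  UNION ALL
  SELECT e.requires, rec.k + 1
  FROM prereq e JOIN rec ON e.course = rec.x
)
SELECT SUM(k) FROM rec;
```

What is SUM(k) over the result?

8

Base: (release, k=0).
Iteration 1: edges from {release} -> (compress, k=1), (deploy, k=1), (tag, k=1), (test, k=1).
Iteration 2: edges from {compress,deploy,tag,test} -> (compress, k=2), (index, k=2).
Iteration 3: no outgoing edges from {compress,index}; recursion stops.
SUM(k) = 0 + 1 + 1 + 1 + 1 + 2 + 2 = 8.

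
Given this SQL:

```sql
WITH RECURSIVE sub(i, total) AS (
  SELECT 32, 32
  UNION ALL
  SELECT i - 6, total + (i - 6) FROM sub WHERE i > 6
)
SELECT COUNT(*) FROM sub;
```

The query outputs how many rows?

6

Base: i=32, total=32.
Iteration 1: 32 > 6 holds -> i = 32 - 6 = 26, total = 32 + 26 = 58.
Iteration 2: 26 > 6 holds -> i = 26 - 6 = 20, total = 58 + 20 = 78.
Iteration 3: 20 > 6 holds -> i = 20 - 6 = 14, total = 78 + 14 = 92.
Iteration 4: 14 > 6 holds -> i = 14 - 6 = 8, total = 92 + 8 = 100.
Iteration 5: 8 > 6 holds -> i = 8 - 6 = 2, total = 100 + 2 = 102.
Iteration 6: 2 > 6 fails; recursion stops.
Total rows emitted: 6.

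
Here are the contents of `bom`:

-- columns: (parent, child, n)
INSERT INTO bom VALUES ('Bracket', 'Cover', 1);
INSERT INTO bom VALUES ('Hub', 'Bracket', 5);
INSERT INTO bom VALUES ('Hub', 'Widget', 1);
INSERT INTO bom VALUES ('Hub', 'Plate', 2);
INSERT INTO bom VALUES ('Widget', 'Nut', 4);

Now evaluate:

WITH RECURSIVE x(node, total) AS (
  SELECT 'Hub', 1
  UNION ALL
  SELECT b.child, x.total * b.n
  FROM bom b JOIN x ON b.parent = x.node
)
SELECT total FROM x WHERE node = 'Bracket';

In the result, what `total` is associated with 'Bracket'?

5

Base: (Hub, total=1).
Iteration 1: components of {Hub} -> Bracket = 1*5 = 5, Plate = 1*2 = 2, Widget = 1*1 = 1.
Iteration 2: components of {Bracket,Plate,Widget} -> Cover = 5*1 = 5, Nut = 1*4 = 4.
Iteration 3: no further components; recursion stops.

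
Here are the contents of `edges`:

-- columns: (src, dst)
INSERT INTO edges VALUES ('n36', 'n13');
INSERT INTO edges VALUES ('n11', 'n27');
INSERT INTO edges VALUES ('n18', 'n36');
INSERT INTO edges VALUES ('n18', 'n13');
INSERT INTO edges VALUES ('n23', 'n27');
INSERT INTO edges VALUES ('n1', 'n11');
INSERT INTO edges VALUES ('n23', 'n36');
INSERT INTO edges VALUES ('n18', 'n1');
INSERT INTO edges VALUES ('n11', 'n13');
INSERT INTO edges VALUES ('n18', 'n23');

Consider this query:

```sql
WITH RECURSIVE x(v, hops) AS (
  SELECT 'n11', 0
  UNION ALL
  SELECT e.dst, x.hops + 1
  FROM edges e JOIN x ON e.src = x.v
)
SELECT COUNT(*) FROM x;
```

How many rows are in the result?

3

Base: (n11, hops=0).
Iteration 1: edges from {n11} -> (n13, hops=1), (n27, hops=1).
Iteration 2: no outgoing edges from {n13,n27}; recursion stops.
Total rows emitted: 3.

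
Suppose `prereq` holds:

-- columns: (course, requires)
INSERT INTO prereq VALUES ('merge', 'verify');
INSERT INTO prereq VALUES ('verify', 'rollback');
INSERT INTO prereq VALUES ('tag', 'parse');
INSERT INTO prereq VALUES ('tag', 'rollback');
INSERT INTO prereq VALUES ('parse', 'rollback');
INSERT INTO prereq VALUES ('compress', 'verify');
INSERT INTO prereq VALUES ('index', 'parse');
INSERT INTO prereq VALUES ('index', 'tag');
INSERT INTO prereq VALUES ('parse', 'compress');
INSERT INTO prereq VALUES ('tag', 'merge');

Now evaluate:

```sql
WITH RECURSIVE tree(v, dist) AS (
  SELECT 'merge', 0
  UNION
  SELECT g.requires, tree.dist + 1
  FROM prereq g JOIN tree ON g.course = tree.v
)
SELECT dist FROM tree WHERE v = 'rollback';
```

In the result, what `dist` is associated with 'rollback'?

2

Base: (merge, dist=0).
Iteration 1: edges from {merge} -> (verify, dist=1).
Iteration 2: edges from {verify} -> (rollback, dist=2).
Iteration 3: no outgoing edges from {rollback}; recursion stops.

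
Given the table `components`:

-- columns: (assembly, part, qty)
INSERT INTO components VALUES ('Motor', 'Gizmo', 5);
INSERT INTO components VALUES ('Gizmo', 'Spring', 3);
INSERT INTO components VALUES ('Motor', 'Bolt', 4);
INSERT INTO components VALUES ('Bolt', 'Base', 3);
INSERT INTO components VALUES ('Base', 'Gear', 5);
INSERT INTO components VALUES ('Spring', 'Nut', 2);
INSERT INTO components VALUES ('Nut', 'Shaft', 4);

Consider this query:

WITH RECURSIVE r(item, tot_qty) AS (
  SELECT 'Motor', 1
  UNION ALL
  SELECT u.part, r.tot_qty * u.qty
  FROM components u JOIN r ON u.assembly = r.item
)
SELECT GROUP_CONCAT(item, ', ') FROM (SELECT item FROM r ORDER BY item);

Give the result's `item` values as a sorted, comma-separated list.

Base: (Motor, tot_qty=1).
Iteration 1: components of {Motor} -> Bolt = 1*4 = 4, Gizmo = 1*5 = 5.
Iteration 2: components of {Bolt,Gizmo} -> Base = 4*3 = 12, Spring = 5*3 = 15.
Iteration 3: components of {Base,Spring} -> Gear = 12*5 = 60, Nut = 15*2 = 30.
Iteration 4: components of {Gear,Nut} -> Shaft = 30*4 = 120.
Iteration 5: no further components; recursion stops.

Base, Bolt, Gear, Gizmo, Motor, Nut, Shaft, Spring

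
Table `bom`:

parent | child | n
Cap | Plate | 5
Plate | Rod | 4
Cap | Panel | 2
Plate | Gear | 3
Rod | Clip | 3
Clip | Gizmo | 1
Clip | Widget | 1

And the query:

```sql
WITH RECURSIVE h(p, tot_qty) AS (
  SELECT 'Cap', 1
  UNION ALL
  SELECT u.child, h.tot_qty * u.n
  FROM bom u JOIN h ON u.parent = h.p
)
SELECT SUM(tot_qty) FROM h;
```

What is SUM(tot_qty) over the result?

Base: (Cap, tot_qty=1).
Iteration 1: components of {Cap} -> Panel = 1*2 = 2, Plate = 1*5 = 5.
Iteration 2: components of {Panel,Plate} -> Gear = 5*3 = 15, Rod = 5*4 = 20.
Iteration 3: components of {Gear,Rod} -> Clip = 20*3 = 60.
Iteration 4: components of {Clip} -> Gizmo = 60*1 = 60, Widget = 60*1 = 60.
Iteration 5: no further components; recursion stops.
SUM(tot_qty) = 1 + 5 + 2 + 20 + 15 + 60 + 60 + 60 = 223.

223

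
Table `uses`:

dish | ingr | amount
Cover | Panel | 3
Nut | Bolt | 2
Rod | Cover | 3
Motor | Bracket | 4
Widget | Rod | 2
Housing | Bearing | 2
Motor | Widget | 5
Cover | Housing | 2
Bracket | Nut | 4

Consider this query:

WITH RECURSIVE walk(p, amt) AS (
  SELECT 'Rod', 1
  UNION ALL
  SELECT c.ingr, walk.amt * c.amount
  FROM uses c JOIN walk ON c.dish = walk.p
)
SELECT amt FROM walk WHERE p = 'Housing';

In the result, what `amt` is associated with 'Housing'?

6

Base: (Rod, amt=1).
Iteration 1: components of {Rod} -> Cover = 1*3 = 3.
Iteration 2: components of {Cover} -> Housing = 3*2 = 6, Panel = 3*3 = 9.
Iteration 3: components of {Housing,Panel} -> Bearing = 6*2 = 12.
Iteration 4: no further components; recursion stops.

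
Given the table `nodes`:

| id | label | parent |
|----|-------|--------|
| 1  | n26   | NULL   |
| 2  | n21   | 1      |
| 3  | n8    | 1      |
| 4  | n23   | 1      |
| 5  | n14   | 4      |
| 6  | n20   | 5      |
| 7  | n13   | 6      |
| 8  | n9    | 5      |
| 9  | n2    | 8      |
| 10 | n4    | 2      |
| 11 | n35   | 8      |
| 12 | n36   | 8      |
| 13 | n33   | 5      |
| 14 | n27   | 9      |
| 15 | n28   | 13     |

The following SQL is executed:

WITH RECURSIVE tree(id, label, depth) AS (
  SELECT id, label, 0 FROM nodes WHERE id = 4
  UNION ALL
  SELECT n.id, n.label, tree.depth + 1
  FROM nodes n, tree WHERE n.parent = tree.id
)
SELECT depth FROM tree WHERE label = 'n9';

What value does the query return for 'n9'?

Base: id=4 (n23) at depth 0.
Iteration 1: rows with parent in {4} -> n14 (id 5, depth 1).
Iteration 2: rows with parent in {5} -> n20 (id 6, depth 2), n9 (id 8, depth 2), n33 (id 13, depth 2).
Iteration 3: rows with parent in {6,8,13} -> n13 (id 7, depth 3), n2 (id 9, depth 3), n35 (id 11, depth 3), n36 (id 12, depth 3), n28 (id 15, depth 3).
Iteration 4: rows with parent in {7,9,11,12,15} -> n27 (id 14, depth 4).
Iteration 5: no rows with parent in {14}; recursion stops.

2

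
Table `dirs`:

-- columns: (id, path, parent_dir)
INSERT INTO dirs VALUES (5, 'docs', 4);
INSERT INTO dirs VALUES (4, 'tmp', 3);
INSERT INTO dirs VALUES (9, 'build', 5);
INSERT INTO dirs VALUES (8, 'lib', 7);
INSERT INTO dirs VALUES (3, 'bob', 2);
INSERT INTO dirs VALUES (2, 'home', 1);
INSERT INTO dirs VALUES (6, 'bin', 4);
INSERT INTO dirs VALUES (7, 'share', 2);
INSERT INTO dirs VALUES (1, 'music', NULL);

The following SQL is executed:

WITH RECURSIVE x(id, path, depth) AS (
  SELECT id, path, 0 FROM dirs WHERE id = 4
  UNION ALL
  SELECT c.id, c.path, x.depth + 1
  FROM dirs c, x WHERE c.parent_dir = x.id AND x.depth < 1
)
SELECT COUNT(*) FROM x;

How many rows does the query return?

Base: id=4 (tmp) at depth 0.
Iteration 1: rows with parent_dir in {4} -> docs (id 5, depth 1), bin (id 6, depth 1).
Iteration 2: depth < 1 fails for all current rows; recursion stops.
Total rows emitted: 3.

3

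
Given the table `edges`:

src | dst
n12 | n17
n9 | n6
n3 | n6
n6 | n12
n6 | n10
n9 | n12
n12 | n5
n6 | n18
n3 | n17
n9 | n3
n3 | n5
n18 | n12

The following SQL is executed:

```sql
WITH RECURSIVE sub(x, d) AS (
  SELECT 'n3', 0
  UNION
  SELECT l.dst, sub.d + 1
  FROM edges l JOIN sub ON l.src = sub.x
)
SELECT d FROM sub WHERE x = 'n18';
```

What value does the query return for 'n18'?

Base: (n3, d=0).
Iteration 1: edges from {n3} -> (n17, d=1), (n5, d=1), (n6, d=1).
Iteration 2: edges from {n17,n5,n6} -> (n10, d=2), (n12, d=2), (n18, d=2).
Iteration 3: edges from {n10,n12,n18} -> (n12, d=3), (n17, d=3), (n5, d=3).
Iteration 4: edges from {n12,n17,n5} -> (n17, d=4), (n5, d=4).
Iteration 5: no outgoing edges from {n17,n5}; recursion stops.

2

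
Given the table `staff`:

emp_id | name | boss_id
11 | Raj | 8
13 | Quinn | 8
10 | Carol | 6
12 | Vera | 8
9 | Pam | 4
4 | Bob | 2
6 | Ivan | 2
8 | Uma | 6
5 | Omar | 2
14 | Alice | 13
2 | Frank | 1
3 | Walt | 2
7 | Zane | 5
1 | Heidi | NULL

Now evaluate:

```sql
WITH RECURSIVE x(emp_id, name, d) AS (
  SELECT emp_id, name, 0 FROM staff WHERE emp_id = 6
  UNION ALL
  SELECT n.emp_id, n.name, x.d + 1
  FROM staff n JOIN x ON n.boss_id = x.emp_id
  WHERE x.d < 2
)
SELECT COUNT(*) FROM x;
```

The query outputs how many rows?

6

Base: emp_id=6 (Ivan) at d 0.
Iteration 1: rows with boss_id in {6} -> Uma (id 8, d 1), Carol (id 10, d 1).
Iteration 2: rows with boss_id in {8,10} -> Raj (id 11, d 2), Vera (id 12, d 2), Quinn (id 13, d 2).
Iteration 3: d < 2 fails for all current rows; recursion stops.
Total rows emitted: 6.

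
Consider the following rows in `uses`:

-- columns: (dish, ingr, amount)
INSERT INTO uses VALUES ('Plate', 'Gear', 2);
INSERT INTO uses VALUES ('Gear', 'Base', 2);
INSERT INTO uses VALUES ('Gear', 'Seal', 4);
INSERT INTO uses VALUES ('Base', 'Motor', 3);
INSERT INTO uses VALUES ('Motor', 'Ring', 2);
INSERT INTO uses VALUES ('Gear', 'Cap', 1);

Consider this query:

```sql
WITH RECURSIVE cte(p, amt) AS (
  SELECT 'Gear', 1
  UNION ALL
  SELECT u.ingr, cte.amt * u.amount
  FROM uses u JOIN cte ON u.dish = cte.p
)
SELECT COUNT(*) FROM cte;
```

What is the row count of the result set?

Base: (Gear, amt=1).
Iteration 1: components of {Gear} -> Base = 1*2 = 2, Cap = 1*1 = 1, Seal = 1*4 = 4.
Iteration 2: components of {Base,Cap,Seal} -> Motor = 2*3 = 6.
Iteration 3: components of {Motor} -> Ring = 6*2 = 12.
Iteration 4: no further components; recursion stops.
Total rows emitted: 6.

6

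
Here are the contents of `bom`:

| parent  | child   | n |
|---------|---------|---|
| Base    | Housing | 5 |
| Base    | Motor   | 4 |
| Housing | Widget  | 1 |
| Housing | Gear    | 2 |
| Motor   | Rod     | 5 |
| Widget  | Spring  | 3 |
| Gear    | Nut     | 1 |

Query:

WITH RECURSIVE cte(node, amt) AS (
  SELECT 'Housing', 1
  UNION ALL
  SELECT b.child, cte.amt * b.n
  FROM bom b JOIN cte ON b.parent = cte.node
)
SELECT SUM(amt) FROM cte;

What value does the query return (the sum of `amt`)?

Base: (Housing, amt=1).
Iteration 1: components of {Housing} -> Gear = 1*2 = 2, Widget = 1*1 = 1.
Iteration 2: components of {Gear,Widget} -> Nut = 2*1 = 2, Spring = 1*3 = 3.
Iteration 3: no further components; recursion stops.
SUM(amt) = 1 + 1 + 2 + 3 + 2 = 9.

9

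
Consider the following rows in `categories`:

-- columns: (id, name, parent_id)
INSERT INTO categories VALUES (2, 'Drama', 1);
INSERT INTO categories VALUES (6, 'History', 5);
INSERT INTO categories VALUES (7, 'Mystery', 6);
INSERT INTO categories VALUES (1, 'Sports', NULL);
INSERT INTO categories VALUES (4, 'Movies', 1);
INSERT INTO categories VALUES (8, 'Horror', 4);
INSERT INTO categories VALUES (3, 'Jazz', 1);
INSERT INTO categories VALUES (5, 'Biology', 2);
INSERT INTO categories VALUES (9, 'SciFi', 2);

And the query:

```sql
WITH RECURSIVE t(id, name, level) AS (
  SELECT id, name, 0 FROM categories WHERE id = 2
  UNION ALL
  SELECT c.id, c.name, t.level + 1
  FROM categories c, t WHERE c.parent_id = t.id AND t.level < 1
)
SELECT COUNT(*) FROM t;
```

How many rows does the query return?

Base: id=2 (Drama) at level 0.
Iteration 1: rows with parent_id in {2} -> Biology (id 5, level 1), SciFi (id 9, level 1).
Iteration 2: level < 1 fails for all current rows; recursion stops.
Total rows emitted: 3.

3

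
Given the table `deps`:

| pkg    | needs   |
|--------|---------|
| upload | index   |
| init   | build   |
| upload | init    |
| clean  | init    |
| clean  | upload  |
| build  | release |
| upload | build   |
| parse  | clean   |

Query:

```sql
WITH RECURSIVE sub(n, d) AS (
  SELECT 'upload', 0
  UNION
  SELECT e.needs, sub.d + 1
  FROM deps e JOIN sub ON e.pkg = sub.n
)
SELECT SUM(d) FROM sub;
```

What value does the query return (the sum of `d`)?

10

Base: (upload, d=0).
Iteration 1: edges from {upload} -> (build, d=1), (index, d=1), (init, d=1).
Iteration 2: edges from {build,index,init} -> (build, d=2), (release, d=2).
Iteration 3: edges from {build,release} -> (release, d=3).
Iteration 4: no outgoing edges from {release}; recursion stops.
SUM(d) = 0 + 1 + 1 + 1 + 2 + 2 + 3 = 10.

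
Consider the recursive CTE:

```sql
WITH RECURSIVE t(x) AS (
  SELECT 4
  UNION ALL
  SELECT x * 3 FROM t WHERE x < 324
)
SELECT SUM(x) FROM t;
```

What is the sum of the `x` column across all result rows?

Base: x=4.
Iteration 1: 4 < 324 holds -> x = 4 * 3 = 12.
Iteration 2: 12 < 324 holds -> x = 12 * 3 = 36.
Iteration 3: 36 < 324 holds -> x = 36 * 3 = 108.
Iteration 4: 108 < 324 holds -> x = 108 * 3 = 324.
Iteration 5: 324 < 324 fails; recursion stops.
SUM(x) = 4 + 12 + 36 + 108 + 324 = 484.

484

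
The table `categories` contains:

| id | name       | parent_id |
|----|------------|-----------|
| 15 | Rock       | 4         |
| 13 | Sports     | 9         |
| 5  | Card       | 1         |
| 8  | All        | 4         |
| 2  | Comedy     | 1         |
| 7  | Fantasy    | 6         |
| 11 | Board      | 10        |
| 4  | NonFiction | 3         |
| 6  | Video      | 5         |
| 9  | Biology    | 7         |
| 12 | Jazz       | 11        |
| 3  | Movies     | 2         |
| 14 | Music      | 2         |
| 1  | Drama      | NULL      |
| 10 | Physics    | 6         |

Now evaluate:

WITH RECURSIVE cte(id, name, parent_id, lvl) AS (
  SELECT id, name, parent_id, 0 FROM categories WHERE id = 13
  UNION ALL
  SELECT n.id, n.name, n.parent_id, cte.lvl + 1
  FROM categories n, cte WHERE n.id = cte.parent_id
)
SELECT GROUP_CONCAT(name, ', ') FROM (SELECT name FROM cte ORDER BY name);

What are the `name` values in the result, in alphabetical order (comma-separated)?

Biology, Card, Drama, Fantasy, Sports, Video

Base: id=13 (Sports), parent_id=9, lvl 0.
Iteration 1: join on id=9 -> Biology (id 9, parent_id=7, lvl 1).
Iteration 2: join on id=7 -> Fantasy (id 7, parent_id=6, lvl 2).
Iteration 3: join on id=6 -> Video (id 6, parent_id=5, lvl 3).
Iteration 4: join on id=5 -> Card (id 5, parent_id=1, lvl 4).
Iteration 5: join on id=1 -> Drama (id 1, parent_id=NULL, lvl 5).
Iteration 6: parent_id is NULL; no match; recursion stops.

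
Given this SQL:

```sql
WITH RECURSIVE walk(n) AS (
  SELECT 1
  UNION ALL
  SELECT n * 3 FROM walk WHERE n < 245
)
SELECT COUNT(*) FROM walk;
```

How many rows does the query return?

Base: n=1.
Iteration 1: 1 < 245 holds -> n = 1 * 3 = 3.
Iteration 2: 3 < 245 holds -> n = 3 * 3 = 9.
Iteration 3: 9 < 245 holds -> n = 9 * 3 = 27.
Iteration 4: 27 < 245 holds -> n = 27 * 3 = 81.
Iteration 5: 81 < 245 holds -> n = 81 * 3 = 243.
Iteration 6: 243 < 245 holds -> n = 243 * 3 = 729.
Iteration 7: 729 < 245 fails; recursion stops.
Total rows emitted: 7.

7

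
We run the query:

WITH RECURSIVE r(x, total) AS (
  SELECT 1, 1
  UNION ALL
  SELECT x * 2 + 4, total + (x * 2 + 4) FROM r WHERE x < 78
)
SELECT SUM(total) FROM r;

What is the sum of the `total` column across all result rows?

Base: x=1, total=1.
Iteration 1: 1 < 78 holds -> x = 1 * 2 + 4 = 6, total = 1 + 6 = 7.
Iteration 2: 6 < 78 holds -> x = 6 * 2 + 4 = 16, total = 7 + 16 = 23.
Iteration 3: 16 < 78 holds -> x = 16 * 2 + 4 = 36, total = 23 + 36 = 59.
Iteration 4: 36 < 78 holds -> x = 36 * 2 + 4 = 76, total = 59 + 76 = 135.
Iteration 5: 76 < 78 holds -> x = 76 * 2 + 4 = 156, total = 135 + 156 = 291.
Iteration 6: 156 < 78 fails; recursion stops.
SUM(total) = 1 + 7 + 23 + 59 + 135 + 291 = 516.

516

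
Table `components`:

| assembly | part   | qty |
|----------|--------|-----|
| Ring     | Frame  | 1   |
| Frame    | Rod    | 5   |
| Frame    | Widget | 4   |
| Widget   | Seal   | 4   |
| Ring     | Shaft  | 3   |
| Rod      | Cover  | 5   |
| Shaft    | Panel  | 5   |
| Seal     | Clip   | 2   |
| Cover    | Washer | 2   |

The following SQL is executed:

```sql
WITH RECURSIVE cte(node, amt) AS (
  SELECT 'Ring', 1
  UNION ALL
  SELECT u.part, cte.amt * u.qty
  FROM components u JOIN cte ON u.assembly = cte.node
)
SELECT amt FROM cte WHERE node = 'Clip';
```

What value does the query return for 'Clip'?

Base: (Ring, amt=1).
Iteration 1: components of {Ring} -> Frame = 1*1 = 1, Shaft = 1*3 = 3.
Iteration 2: components of {Frame,Shaft} -> Panel = 3*5 = 15, Rod = 1*5 = 5, Widget = 1*4 = 4.
Iteration 3: components of {Panel,Rod,Widget} -> Cover = 5*5 = 25, Seal = 4*4 = 16.
Iteration 4: components of {Cover,Seal} -> Clip = 16*2 = 32, Washer = 25*2 = 50.
Iteration 5: no further components; recursion stops.

32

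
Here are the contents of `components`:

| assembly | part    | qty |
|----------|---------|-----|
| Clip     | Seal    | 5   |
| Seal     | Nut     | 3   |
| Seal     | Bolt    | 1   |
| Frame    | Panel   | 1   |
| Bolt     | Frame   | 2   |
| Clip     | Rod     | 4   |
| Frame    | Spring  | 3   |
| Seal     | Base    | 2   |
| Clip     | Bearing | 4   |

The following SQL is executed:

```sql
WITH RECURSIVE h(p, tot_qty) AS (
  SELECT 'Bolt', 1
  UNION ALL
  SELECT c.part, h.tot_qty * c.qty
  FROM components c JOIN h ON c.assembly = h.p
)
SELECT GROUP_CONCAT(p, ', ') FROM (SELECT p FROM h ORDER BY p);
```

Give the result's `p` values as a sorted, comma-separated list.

Bolt, Frame, Panel, Spring

Base: (Bolt, tot_qty=1).
Iteration 1: components of {Bolt} -> Frame = 1*2 = 2.
Iteration 2: components of {Frame} -> Panel = 2*1 = 2, Spring = 2*3 = 6.
Iteration 3: no further components; recursion stops.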